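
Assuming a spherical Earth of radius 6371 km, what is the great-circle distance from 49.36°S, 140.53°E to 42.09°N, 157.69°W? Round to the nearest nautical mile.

6380 nmi

Δλ = -157.69 − 140.53 = -298.22°; wrapped into (−180°, 180°]: 61.78°.
Δφ = 42.09 − -49.36 = 91.45°.
a = sin²(Δφ/2) + cos φ₁ · cos φ₂ · sin²(Δλ/2) = 0.640043.
c = 2·atan2(√a, √(1−a)) = 1.85468 rad → d = 6371·c ≈ 11816.17 km ≈ 6380.22 nmi.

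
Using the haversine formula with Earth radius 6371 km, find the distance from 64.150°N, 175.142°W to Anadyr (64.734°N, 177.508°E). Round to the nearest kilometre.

Δλ = 177.508 − -175.142 = 352.650°; wrapped into (−180°, 180°]: -7.350°.
Δφ = 64.734 − 64.150 = 0.584°.
a = sin²(Δφ/2) + cos φ₁ · cos φ₂ · sin²(Δλ/2) = 0.000791.
c = 2·atan2(√a, √(1−a)) = 0.05624 rad → d = 6371·c ≈ 358.31 km.

358 km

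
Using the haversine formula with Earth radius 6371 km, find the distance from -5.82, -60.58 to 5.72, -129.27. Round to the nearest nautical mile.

4175 nmi

Δλ = -129.27 − -60.58 = -68.69°.
Δφ = 5.72 − -5.82 = 11.54°.
a = sin²(Δφ/2) + cos φ₁ · cos φ₂ · sin²(Δλ/2) = 0.325183.
c = 2·atan2(√a, √(1−a)) = 1.21362 rad → d = 6371·c ≈ 7731.95 km ≈ 4174.92 nmi.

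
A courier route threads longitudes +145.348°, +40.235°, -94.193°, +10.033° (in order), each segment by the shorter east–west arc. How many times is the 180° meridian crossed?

Leg 1: +145.348° → +40.235°, shortest Δλ = -105.113° (west) — does not cross 180°.
Leg 2: +40.235° → -94.193°, shortest Δλ = -134.428° (west) — does not cross 180°.
Leg 3: -94.193° → +10.033°, shortest Δλ = 104.226° (east) — does not cross 180°.
Total crossings: 0.

0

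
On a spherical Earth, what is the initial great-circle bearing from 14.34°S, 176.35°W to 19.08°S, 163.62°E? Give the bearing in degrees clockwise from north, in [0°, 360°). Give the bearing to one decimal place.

Δλ = 163.62 − -176.35 = 339.97°; wrapped into (−180°, 180°]: -20.03°.
θ = atan2( sin Δλ · cos φ₂ , cos φ₁ · sin φ₂ − sin φ₁ · cos φ₂ · cos Δλ )
  = atan2(-0.32370, -0.09679) = -106.648° → normalised to [0°, 360°): 253.352°.

253.4°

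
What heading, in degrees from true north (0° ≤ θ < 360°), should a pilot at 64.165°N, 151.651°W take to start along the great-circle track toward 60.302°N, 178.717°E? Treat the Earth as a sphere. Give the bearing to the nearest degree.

268°

Δλ = 178.717 − -151.651 = 330.368°; wrapped into (−180°, 180°]: -29.632°.
θ = atan2( sin Δλ · cos φ₂ , cos φ₁ · sin φ₂ − sin φ₁ · cos φ₂ · cos Δλ )
  = atan2(-0.24495, -0.00905) = -92.117° → normalised to [0°, 360°): 267.883°.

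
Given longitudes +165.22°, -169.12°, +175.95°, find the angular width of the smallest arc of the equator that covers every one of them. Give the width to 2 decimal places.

25.66°

Sort the longitudes: -169.12°, +165.22°, +175.95°.
Eastward gaps between consecutive values (wrapping around): 334.34°, 10.73°, 14.93°.
Largest gap = 334.34° ⇒ minimal covering band is its complement: 360° − 334.34° = 25.66°.
Band runs from +165.22° eastward to -169.12°, crossing the antimeridian.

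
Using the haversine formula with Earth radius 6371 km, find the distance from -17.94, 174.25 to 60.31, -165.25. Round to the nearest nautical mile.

4803 nmi

Δλ = -165.25 − 174.25 = -339.50°; wrapped into (−180°, 180°]: 20.50°.
Δφ = 60.31 − -17.94 = 78.25°.
a = sin²(Δφ/2) + cos φ₁ · cos φ₂ · sin²(Δλ/2) = 0.413100.
c = 2·atan2(√a, √(1−a)) = 1.39611 rad → d = 6371·c ≈ 8894.61 km ≈ 4802.71 nmi.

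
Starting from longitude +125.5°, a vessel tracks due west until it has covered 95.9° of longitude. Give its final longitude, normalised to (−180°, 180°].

+29.6°

Start at +125.5°; shift −95.9° → +29.6°.
+29.6° already lies in (−180°, 180°].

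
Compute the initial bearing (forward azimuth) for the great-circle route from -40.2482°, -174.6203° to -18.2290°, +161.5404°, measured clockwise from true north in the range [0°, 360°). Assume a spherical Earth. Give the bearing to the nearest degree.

Δλ = 161.5404 − -174.6203 = 336.1607°; wrapped into (−180°, 180°]: -23.8393°.
θ = atan2( sin Δλ · cos φ₂ , cos φ₁ · sin φ₂ − sin φ₁ · cos φ₂ · cos Δλ )
  = atan2(-0.38389, 0.32256) = -49.962° → normalised to [0°, 360°): 310.038°.

310°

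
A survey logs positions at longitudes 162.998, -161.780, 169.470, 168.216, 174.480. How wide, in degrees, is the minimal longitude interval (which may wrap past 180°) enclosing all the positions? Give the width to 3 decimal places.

Sort the longitudes: -161.780°, +162.998°, +168.216°, +169.470°, +174.480°.
Eastward gaps between consecutive values (wrapping around): 324.778°, 5.218°, 1.254°, 5.010°, 23.740°.
Largest gap = 324.778° ⇒ minimal covering band is its complement: 360° − 324.778° = 35.222°.
Band runs from +162.998° eastward to -161.780°, crossing the antimeridian.

35.222°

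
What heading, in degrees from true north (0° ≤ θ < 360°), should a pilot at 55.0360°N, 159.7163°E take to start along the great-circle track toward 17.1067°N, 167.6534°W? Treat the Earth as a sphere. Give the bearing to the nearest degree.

134°

Δλ = -167.6534 − 159.7163 = -327.3697°; wrapped into (−180°, 180°]: 32.6303°.
θ = atan2( sin Δλ · cos φ₂ , cos φ₁ · sin φ₂ − sin φ₁ · cos φ₂ · cos Δλ )
  = atan2(0.51536, -0.49107) = 133.617° → normalised to [0°, 360°): 133.617°.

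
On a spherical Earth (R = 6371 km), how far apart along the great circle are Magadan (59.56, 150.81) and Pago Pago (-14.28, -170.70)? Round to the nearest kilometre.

8909 km

Δλ = -170.70 − 150.81 = -321.51°; wrapped into (−180°, 180°]: 38.49°.
Δφ = -14.28 − 59.56 = -73.84°.
a = sin²(Δφ/2) + cos φ₁ · cos φ₂ · sin²(Δλ/2) = 0.414181.
c = 2·atan2(√a, √(1−a)) = 1.39830 rad → d = 6371·c ≈ 8908.59 km.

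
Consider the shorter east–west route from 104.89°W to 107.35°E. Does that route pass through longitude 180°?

Yes

Naïve |107.35 − -104.89| = 212.24° > 180°, so the shorter arc goes the other way round — across 180°.
Signed shortest Δλ = ((107.35 − -104.89 + 180) mod 360) − 180 = -147.76°.
Going west by 147.76° from -104.89° passes through 180° before reaching +107.35°.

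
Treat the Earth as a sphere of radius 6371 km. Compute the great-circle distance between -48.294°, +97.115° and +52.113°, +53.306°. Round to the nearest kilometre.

Δλ = 53.306 − 97.115 = -43.809°.
Δφ = 52.113 − -48.294 = 100.407°.
a = sin²(Δφ/2) + cos φ₁ · cos φ₂ · sin²(Δλ/2) = 0.647182.
c = 2·atan2(√a, √(1−a)) = 1.86959 rad → d = 6371·c ≈ 11911.14 km.

11911 km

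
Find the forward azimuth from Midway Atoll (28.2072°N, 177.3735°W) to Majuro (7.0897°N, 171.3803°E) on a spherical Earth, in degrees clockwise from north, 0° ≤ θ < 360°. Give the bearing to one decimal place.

Δλ = 171.3803 − -177.3735 = 348.7538°; wrapped into (−180°, 180°]: -11.2462°.
θ = atan2( sin Δλ · cos φ₂ , cos φ₁ · sin φ₂ − sin φ₁ · cos φ₂ · cos Δλ )
  = atan2(-0.19353, -0.35128) = -151.148° → normalised to [0°, 360°): 208.852°.

208.9°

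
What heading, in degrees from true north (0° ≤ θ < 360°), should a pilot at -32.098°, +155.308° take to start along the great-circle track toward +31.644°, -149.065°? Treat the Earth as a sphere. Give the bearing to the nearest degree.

45°

Δλ = -149.065 − 155.308 = -304.373°; wrapped into (−180°, 180°]: 55.627°.
θ = atan2( sin Δλ · cos φ₂ , cos φ₁ · sin φ₂ − sin φ₁ · cos φ₂ · cos Δλ )
  = atan2(0.70267, 0.69984) = 45.115° → normalised to [0°, 360°): 45.115°.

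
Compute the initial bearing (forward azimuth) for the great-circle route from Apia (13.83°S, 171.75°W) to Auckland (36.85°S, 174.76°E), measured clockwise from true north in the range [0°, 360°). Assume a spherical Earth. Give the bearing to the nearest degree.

Δλ = 174.76 − -171.75 = 346.51°; wrapped into (−180°, 180°]: -13.49°.
θ = atan2( sin Δλ · cos φ₂ , cos φ₁ · sin φ₂ − sin φ₁ · cos φ₂ · cos Δλ )
  = atan2(-0.18667, -0.39633) = -154.780° → normalised to [0°, 360°): 205.220°.

205°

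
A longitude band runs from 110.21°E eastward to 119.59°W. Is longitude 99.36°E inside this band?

No

Band width going east from +110.21° to -119.59°: ((-119.59 − 110.21) mod 360) = 130.20°.
Offset of +99.36° east of the west edge: ((99.36 − 110.21) mod 360) = 349.15°.
349.15° > 130.20° ⇒ outside.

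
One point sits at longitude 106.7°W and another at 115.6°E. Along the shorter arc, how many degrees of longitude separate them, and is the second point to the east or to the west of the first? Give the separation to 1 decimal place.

Raw difference: 115.6 − -106.7 = 222.3°.
Normalise into (−180°, 180°]: 222.3° − 360° = -137.7°.
Negative ⇒ the second point lies to the west; separation 137.7°.

137.7° west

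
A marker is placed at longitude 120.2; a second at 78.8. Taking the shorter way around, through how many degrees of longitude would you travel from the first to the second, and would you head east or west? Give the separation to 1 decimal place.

Raw difference: 78.8 − 120.2 = -41.4°.
Normalise into (−180°, 180°]: -41.4° stays -41.4°.
Negative ⇒ the second point lies to the west; separation 41.4°.

41.4° west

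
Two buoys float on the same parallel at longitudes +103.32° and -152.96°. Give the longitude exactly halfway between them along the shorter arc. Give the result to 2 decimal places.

+155.18°

Signed shortest Δλ from +103.32° to -152.96° is +103.72°.
Midpoint longitude = +103.32° + (+103.72°)/2 = +103.32° + 51.86° = +155.18°.
(The naïve average (+103.32 + -152.96)/2 = -24.82° is on the wrong side of the globe.)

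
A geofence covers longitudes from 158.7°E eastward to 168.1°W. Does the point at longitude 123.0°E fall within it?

No

Band width going east from +158.7° to -168.1°: ((-168.1 − 158.7) mod 360) = 33.2°.
Offset of +123.0° east of the west edge: ((123.0 − 158.7) mod 360) = 324.3°.
324.3° > 33.2° ⇒ outside.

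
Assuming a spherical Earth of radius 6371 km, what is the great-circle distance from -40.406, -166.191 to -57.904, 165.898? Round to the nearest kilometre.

Δλ = 165.898 − -166.191 = 332.089°; wrapped into (−180°, 180°]: -27.911°.
Δφ = -57.904 − -40.406 = -17.498°.
a = sin²(Δφ/2) + cos φ₁ · cos φ₂ · sin²(Δλ/2) = 0.046669.
c = 2·atan2(√a, √(1−a)) = 0.43549 rad → d = 6371·c ≈ 2774.52 km.

2775 km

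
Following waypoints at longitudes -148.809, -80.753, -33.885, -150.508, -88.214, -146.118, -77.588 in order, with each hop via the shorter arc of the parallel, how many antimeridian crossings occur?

0

Leg 1: -148.809° → -80.753°, shortest Δλ = 68.056° (east) — does not cross 180°.
Leg 2: -80.753° → -33.885°, shortest Δλ = 46.868° (east) — does not cross 180°.
Leg 3: -33.885° → -150.508°, shortest Δλ = -116.623° (west) — does not cross 180°.
Leg 4: -150.508° → -88.214°, shortest Δλ = 62.294° (east) — does not cross 180°.
Leg 5: -88.214° → -146.118°, shortest Δλ = -57.904° (west) — does not cross 180°.
Leg 6: -146.118° → -77.588°, shortest Δλ = 68.53° (east) — does not cross 180°.
Total crossings: 0.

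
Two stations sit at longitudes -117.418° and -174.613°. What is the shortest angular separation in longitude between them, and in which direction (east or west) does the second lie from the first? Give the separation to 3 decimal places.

57.195° west

Raw difference: -174.613 − -117.418 = -57.195°.
Normalise into (−180°, 180°]: -57.195° stays -57.195°.
Negative ⇒ the second point lies to the west; separation 57.195°.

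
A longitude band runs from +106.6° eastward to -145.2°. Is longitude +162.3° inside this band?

Band width going east from +106.6° to -145.2°: ((-145.2 − 106.6) mod 360) = 108.2°.
Offset of +162.3° east of the west edge: ((162.3 − 106.6) mod 360) = 55.7°.
55.7° ≤ 108.2° ⇒ inside.

Yes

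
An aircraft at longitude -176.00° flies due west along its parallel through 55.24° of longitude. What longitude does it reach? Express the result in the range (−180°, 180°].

Start at -176.00°; shift −55.24° → -231.24°.
-231.24° lies outside (−180°, 180°]; add 360° → +128.76°.

+128.76°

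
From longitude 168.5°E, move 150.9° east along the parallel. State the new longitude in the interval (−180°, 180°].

40.6°W

Start at +168.5°; shift +150.9° → +319.4°.
+319.4° lies outside (−180°, 180°]; subtract 360° → -40.6°.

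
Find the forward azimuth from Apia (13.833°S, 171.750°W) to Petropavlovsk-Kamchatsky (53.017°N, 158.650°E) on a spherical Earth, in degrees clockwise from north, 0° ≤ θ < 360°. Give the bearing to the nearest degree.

342°

Δλ = 158.650 − -171.750 = 330.400°; wrapped into (−180°, 180°]: -29.600°.
θ = atan2( sin Δλ · cos φ₂ , cos φ₁ · sin φ₂ − sin φ₁ · cos φ₂ · cos Δλ )
  = atan2(-0.29714, 0.90071) = -18.258° → normalised to [0°, 360°): 341.742°.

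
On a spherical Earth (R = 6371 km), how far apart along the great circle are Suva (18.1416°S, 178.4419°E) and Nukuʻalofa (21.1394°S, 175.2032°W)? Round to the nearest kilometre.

Δλ = -175.2032 − 178.4419 = -353.6451°; wrapped into (−180°, 180°]: 6.3549°.
Δφ = -21.1394 − -18.1416 = -2.9978°.
a = sin²(Δφ/2) + cos φ₁ · cos φ₂ · sin²(Δλ/2) = 0.003407.
c = 2·atan2(√a, √(1−a)) = 0.11681 rad → d = 6371·c ≈ 744.21 km.

744 km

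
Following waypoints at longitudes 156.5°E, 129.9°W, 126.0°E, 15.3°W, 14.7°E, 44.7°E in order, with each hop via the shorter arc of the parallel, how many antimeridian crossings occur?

Leg 1: +156.5° → -129.9°, shortest Δλ = 73.6° (east) — crosses 180°.
Leg 2: -129.9° → +126.0°, shortest Δλ = -104.1° (west) — crosses 180°.
Leg 3: +126.0° → -15.3°, shortest Δλ = -141.3° (west) — does not cross 180°.
Leg 4: -15.3° → +14.7°, shortest Δλ = 30.0° (east) — does not cross 180°.
Leg 5: +14.7° → +44.7°, shortest Δλ = 30.0° (east) — does not cross 180°.
Total crossings: 2.

2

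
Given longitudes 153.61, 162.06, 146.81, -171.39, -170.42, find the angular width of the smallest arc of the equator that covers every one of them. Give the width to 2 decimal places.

42.77°

Sort the longitudes: -171.39°, -170.42°, +146.81°, +153.61°, +162.06°.
Eastward gaps between consecutive values (wrapping around): 0.97°, 317.23°, 6.80°, 8.45°, 26.55°.
Largest gap = 317.23° ⇒ minimal covering band is its complement: 360° − 317.23° = 42.77°.
Band runs from +146.81° eastward to -170.42°, crossing the antimeridian.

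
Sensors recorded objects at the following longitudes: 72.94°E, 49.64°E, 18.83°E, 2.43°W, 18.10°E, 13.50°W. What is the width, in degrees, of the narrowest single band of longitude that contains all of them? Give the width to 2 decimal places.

Sort the longitudes: -13.50°, -2.43°, +18.10°, +18.83°, +49.64°, +72.94°.
Eastward gaps between consecutive values (wrapping around): 11.07°, 20.53°, 0.73°, 30.81°, 23.30°, 273.56°.
Largest gap = 273.56° ⇒ minimal covering band is its complement: 360° − 273.56° = 86.44°.
Band runs from -13.50° eastward to +72.94°.

86.44°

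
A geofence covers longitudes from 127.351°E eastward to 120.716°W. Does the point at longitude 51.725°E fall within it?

No

Band width going east from +127.351° to -120.716°: ((-120.716 − 127.351) mod 360) = 111.933°.
Offset of +51.725° east of the west edge: ((51.725 − 127.351) mod 360) = 284.374°.
284.374° > 111.933° ⇒ outside.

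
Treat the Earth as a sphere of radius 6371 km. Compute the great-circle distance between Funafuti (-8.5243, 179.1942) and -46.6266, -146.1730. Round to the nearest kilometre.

5359 km

Δλ = -146.1730 − 179.1942 = -325.3672°; wrapped into (−180°, 180°]: 34.6328°.
Δφ = -46.6266 − -8.5243 = -38.1023°.
a = sin²(Δφ/2) + cos φ₁ · cos φ₂ · sin²(Δλ/2) = 0.166715.
c = 2·atan2(√a, √(1−a)) = 0.84120 rad → d = 6371·c ≈ 5359.27 km.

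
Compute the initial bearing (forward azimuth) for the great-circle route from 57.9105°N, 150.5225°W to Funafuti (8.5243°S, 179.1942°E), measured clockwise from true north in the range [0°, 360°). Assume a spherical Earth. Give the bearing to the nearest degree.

Δλ = 179.1942 − -150.5225 = 329.7167°; wrapped into (−180°, 180°]: -30.2833°.
θ = atan2( sin Δλ · cos φ₂ , cos φ₁ · sin φ₂ − sin φ₁ · cos φ₂ · cos Δλ )
  = atan2(-0.49871, -0.80227) = -148.134° → normalised to [0°, 360°): 211.866°.

212°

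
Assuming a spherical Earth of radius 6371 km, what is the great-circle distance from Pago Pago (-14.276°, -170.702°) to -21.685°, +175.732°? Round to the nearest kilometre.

1653 km

Δλ = 175.732 − -170.702 = 346.434°; wrapped into (−180°, 180°]: -13.566°.
Δφ = -21.685 − -14.276 = -7.409°.
a = sin²(Δφ/2) + cos φ₁ · cos φ₂ · sin²(Δλ/2) = 0.016737.
c = 2·atan2(√a, √(1−a)) = 0.25947 rad → d = 6371·c ≈ 1653.08 km.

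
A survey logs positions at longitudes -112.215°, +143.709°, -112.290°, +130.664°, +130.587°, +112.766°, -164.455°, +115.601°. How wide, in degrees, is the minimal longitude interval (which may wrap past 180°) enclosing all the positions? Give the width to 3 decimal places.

Sort the longitudes: -164.455°, -112.290°, -112.215°, +112.766°, +115.601°, +130.587°, +130.664°, +143.709°.
Eastward gaps between consecutive values (wrapping around): 52.165°, 0.075°, 224.981°, 2.835°, 14.986°, 0.077°, 13.045°, 51.836°.
Largest gap = 224.981° ⇒ minimal covering band is its complement: 360° − 224.981° = 135.019°.
Band runs from +112.766° eastward to -112.215°, crossing the antimeridian.

135.019°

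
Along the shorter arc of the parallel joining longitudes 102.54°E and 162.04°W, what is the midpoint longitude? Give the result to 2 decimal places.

Signed shortest Δλ from +102.54° to -162.04° is +95.42°.
Midpoint longitude = +102.54° + (+95.42°)/2 = +102.54° + 47.71° = +150.25°.
(The naïve average (+102.54 + -162.04)/2 = -29.75° is on the wrong side of the globe.)

150.25°E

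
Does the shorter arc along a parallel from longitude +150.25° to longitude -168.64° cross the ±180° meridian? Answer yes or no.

Naïve |-168.64 − 150.25| = 318.89° > 180°, so the shorter arc goes the other way round — across 180°.
Signed shortest Δλ = ((-168.64 − 150.25 + 180) mod 360) − 180 = 41.11°.
Going east by 41.11° from +150.25° passes through 180° before reaching -168.64°.

Yes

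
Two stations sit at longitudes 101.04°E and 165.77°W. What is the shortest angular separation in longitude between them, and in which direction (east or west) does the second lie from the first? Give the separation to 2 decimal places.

Raw difference: -165.77 − 101.04 = -266.81°.
Normalise into (−180°, 180°]: -266.81° + 360° = 93.19°.
Positive ⇒ the second point lies to the east; separation 93.19°.

93.19° east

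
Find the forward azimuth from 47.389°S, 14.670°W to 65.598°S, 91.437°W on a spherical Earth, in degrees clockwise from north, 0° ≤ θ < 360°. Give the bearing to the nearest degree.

216°

Δλ = -91.437 − -14.670 = -76.767°.
θ = atan2( sin Δλ · cos φ₂ , cos φ₁ · sin φ₂ − sin φ₁ · cos φ₂ · cos Δλ )
  = atan2(-0.40217, -0.54694) = -143.673° → normalised to [0°, 360°): 216.327°.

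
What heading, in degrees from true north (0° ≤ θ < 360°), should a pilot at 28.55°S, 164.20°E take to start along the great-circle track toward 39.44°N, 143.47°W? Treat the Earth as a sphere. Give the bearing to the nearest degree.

Δλ = -143.47 − 164.20 = -307.67°; wrapped into (−180°, 180°]: 52.33°.
θ = atan2( sin Δλ · cos φ₂ , cos φ₁ · sin φ₂ − sin φ₁ · cos φ₂ · cos Δλ )
  = atan2(0.61130, 0.78358) = 37.959° → normalised to [0°, 360°): 37.959°.

38°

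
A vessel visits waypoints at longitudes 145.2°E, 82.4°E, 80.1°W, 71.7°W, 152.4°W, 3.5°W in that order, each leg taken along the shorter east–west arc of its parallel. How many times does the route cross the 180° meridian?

Leg 1: +145.2° → +82.4°, shortest Δλ = -62.8° (west) — does not cross 180°.
Leg 2: +82.4° → -80.1°, shortest Δλ = -162.5° (west) — does not cross 180°.
Leg 3: -80.1° → -71.7°, shortest Δλ = 8.4° (east) — does not cross 180°.
Leg 4: -71.7° → -152.4°, shortest Δλ = -80.7° (west) — does not cross 180°.
Leg 5: -152.4° → -3.5°, shortest Δλ = 148.9° (east) — does not cross 180°.
Total crossings: 0.

0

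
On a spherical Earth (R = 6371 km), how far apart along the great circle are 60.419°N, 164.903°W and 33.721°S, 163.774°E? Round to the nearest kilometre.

Δλ = 163.774 − -164.903 = 328.677°; wrapped into (−180°, 180°]: -31.323°.
Δφ = -33.721 − 60.419 = -94.140°.
a = sin²(Δφ/2) + cos φ₁ · cos φ₂ · sin²(Δλ/2) = 0.566019.
c = 2·atan2(√a, √(1−a)) = 1.70322 rad → d = 6371·c ≈ 10851.22 km.

10851 km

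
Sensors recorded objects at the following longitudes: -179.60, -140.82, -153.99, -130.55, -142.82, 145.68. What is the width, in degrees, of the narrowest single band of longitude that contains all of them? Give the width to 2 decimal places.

83.77°

Sort the longitudes: -179.60°, -153.99°, -142.82°, -140.82°, -130.55°, +145.68°.
Eastward gaps between consecutive values (wrapping around): 25.61°, 11.17°, 2.00°, 10.27°, 276.23°, 34.72°.
Largest gap = 276.23° ⇒ minimal covering band is its complement: 360° − 276.23° = 83.77°.
Band runs from +145.68° eastward to -130.55°, crossing the antimeridian.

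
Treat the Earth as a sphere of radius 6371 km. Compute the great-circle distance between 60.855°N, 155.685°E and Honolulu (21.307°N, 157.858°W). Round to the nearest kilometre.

5666 km

Δλ = -157.858 − 155.685 = -313.543°; wrapped into (−180°, 180°]: 46.457°.
Δφ = 21.307 − 60.855 = -39.548°.
a = sin²(Δφ/2) + cos φ₁ · cos φ₂ · sin²(Δλ/2) = 0.185033.
c = 2·atan2(√a, √(1−a)) = 0.88933 rad → d = 6371·c ≈ 5665.90 km.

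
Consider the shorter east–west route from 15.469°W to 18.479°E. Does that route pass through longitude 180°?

No

Signed shortest Δλ = ((18.479 − -15.469 + 180) mod 360) − 180 = 33.948°.
Going east by 33.948° from -15.469° reaches +18.479° without touching 180°.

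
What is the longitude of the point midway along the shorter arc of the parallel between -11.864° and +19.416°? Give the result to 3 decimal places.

Signed shortest Δλ from -11.864° to +19.416° is +31.280°.
Midpoint longitude = -11.864° + (+31.280°)/2 = -11.864° + 15.640° = +3.776°.

+3.776°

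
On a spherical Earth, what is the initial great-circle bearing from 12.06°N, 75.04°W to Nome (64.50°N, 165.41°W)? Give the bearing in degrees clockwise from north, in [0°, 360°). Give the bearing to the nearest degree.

Δλ = -165.41 − -75.04 = -90.37°.
θ = atan2( sin Δλ · cos φ₂ , cos φ₁ · sin φ₂ − sin φ₁ · cos φ₂ · cos Δλ )
  = atan2(-0.43050, 0.88325) = -25.985° → normalised to [0°, 360°): 334.015°.

334°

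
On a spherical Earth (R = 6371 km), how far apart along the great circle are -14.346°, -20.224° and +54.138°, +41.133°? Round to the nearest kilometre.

9553 km

Δλ = 41.133 − -20.224 = 61.357°.
Δφ = 54.138 − -14.346 = 68.484°.
a = sin²(Δφ/2) + cos φ₁ · cos φ₂ · sin²(Δλ/2) = 0.464371.
c = 2·atan2(√a, √(1−a)) = 1.49948 rad → d = 6371·c ≈ 9553.18 km.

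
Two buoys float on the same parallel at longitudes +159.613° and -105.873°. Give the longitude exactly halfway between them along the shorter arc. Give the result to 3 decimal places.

-153.130°

Signed shortest Δλ from +159.613° to -105.873° is +94.514°.
Midpoint longitude = +159.613° + (+94.514°)/2 = +159.613° + 47.257° = +206.870°.
Normalise into (−180°, 180°]: -153.130°.
(The naïve average (+159.613 + -105.873)/2 = 26.87° is on the wrong side of the globe.)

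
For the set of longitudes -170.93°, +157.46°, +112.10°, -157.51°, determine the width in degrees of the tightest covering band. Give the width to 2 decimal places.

90.39°

Sort the longitudes: -170.93°, -157.51°, +112.10°, +157.46°.
Eastward gaps between consecutive values (wrapping around): 13.42°, 269.61°, 45.36°, 31.61°.
Largest gap = 269.61° ⇒ minimal covering band is its complement: 360° − 269.61° = 90.39°.
Band runs from +112.10° eastward to -157.51°, crossing the antimeridian.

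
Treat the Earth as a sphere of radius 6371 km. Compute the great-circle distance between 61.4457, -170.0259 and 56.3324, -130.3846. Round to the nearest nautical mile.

1246 nmi

Δλ = -130.3846 − -170.0259 = 39.6413°.
Δφ = 56.3324 − 61.4457 = -5.1133°.
a = sin²(Δφ/2) + cos φ₁ · cos φ₂ · sin²(Δλ/2) = 0.032456.
c = 2·atan2(√a, √(1−a)) = 0.36229 rad → d = 6371·c ≈ 2308.15 km ≈ 1246.30 nmi.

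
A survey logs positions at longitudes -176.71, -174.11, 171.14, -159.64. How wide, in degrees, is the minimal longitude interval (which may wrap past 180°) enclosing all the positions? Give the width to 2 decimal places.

Sort the longitudes: -176.71°, -174.11°, -159.64°, +171.14°.
Eastward gaps between consecutive values (wrapping around): 2.60°, 14.47°, 330.78°, 12.15°.
Largest gap = 330.78° ⇒ minimal covering band is its complement: 360° − 330.78° = 29.22°.
Band runs from +171.14° eastward to -159.64°, crossing the antimeridian.

29.22°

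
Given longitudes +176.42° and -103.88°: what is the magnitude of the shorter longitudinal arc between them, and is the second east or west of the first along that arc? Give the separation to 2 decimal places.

Raw difference: -103.88 − 176.42 = -280.3°.
Normalise into (−180°, 180°]: -280.3° + 360° = 79.7°.
Positive ⇒ the second point lies to the east; separation 79.70°.

79.70° east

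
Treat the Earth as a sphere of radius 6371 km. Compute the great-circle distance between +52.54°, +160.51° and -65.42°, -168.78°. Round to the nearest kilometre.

Δλ = -168.78 − 160.51 = -329.29°; wrapped into (−180°, 180°]: 30.71°.
Δφ = -65.42 − 52.54 = -117.96°.
a = sin²(Δφ/2) + cos φ₁ · cos φ₂ · sin²(Δλ/2) = 0.752167.
c = 2·atan2(√a, √(1−a)) = 2.09941 rad → d = 6371·c ≈ 13375.32 km.

13375 km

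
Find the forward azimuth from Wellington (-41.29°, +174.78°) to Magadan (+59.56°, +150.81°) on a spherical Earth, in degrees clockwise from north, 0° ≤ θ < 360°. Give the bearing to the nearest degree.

Δλ = 150.81 − 174.78 = -23.97°.
θ = atan2( sin Δλ · cos φ₂ , cos φ₁ · sin φ₂ − sin φ₁ · cos φ₂ · cos Δλ )
  = atan2(-0.20582, 0.95329) = -12.184° → normalised to [0°, 360°): 347.816°.

348°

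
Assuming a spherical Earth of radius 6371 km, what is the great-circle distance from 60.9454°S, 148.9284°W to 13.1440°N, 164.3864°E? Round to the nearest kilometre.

Δλ = 164.3864 − -148.9284 = 313.3148°; wrapped into (−180°, 180°]: -46.6852°.
Δφ = 13.1440 − -60.9454 = 74.0894°.
a = sin²(Δφ/2) + cos φ₁ · cos φ₂ · sin²(Δλ/2) = 0.437178.
c = 2·atan2(√a, √(1−a)) = 1.44482 rad → d = 6371·c ≈ 9204.95 km.

9205 km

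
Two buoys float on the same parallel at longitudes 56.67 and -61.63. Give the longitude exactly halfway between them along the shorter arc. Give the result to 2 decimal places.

-2.48°

Signed shortest Δλ from +56.67° to -61.63° is -118.30°.
Midpoint longitude = +56.67° + (-118.30°)/2 = +56.67° − 59.15° = -2.48°.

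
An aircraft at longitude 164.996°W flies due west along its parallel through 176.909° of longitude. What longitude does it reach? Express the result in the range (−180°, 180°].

18.095°E

Start at -164.996°; shift −176.909° → -341.905°.
-341.905° lies outside (−180°, 180°]; add 360° → +18.095°.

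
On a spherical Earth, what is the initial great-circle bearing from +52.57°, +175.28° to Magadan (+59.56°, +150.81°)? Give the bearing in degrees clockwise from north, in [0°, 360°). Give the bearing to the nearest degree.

Δλ = 150.81 − 175.28 = -24.47°.
θ = atan2( sin Δλ · cos φ₂ , cos φ₁ · sin φ₂ − sin φ₁ · cos φ₂ · cos Δλ )
  = atan2(-0.20986, 0.15783) = -53.053° → normalised to [0°, 360°): 306.947°.

307°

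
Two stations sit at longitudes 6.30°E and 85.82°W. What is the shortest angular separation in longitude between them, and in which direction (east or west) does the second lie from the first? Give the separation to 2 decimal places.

92.12° west

Raw difference: -85.82 − 6.30 = -92.12°.
Normalise into (−180°, 180°]: -92.12° stays -92.12°.
Negative ⇒ the second point lies to the west; separation 92.12°.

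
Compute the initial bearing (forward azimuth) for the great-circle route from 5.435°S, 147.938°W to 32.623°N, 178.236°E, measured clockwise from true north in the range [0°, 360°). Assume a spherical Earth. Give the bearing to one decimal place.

322.1°

Δλ = 178.236 − -147.938 = 326.174°; wrapped into (−180°, 180°]: -33.826°.
θ = atan2( sin Δλ · cos φ₂ , cos φ₁ · sin φ₂ − sin φ₁ · cos φ₂ · cos Δλ )
  = atan2(-0.46885, 0.60296) = -37.868° → normalised to [0°, 360°): 322.132°.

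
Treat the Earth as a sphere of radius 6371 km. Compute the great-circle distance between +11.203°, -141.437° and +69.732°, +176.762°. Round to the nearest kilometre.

Δλ = 176.762 − -141.437 = 318.199°; wrapped into (−180°, 180°]: -41.801°.
Δφ = 69.732 − 11.203 = 58.529°.
a = sin²(Δφ/2) + cos φ₁ · cos φ₂ · sin²(Δλ/2) = 0.282214.
c = 2·atan2(√a, √(1−a)) = 1.12012 rad → d = 6371·c ≈ 7136.29 km.

7136 km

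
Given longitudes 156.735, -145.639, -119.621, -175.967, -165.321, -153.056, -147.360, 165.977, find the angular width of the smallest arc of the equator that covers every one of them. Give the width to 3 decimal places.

83.644°

Sort the longitudes: -175.967°, -165.321°, -153.056°, -147.360°, -145.639°, -119.621°, +156.735°, +165.977°.
Eastward gaps between consecutive values (wrapping around): 10.646°, 12.265°, 5.696°, 1.721°, 26.018°, 276.356°, 9.242°, 18.056°.
Largest gap = 276.356° ⇒ minimal covering band is its complement: 360° − 276.356° = 83.644°.
Band runs from +156.735° eastward to -119.621°, crossing the antimeridian.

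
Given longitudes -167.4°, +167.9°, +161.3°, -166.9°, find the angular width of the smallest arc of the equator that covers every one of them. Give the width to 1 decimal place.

31.8°

Sort the longitudes: -167.4°, -166.9°, +161.3°, +167.9°.
Eastward gaps between consecutive values (wrapping around): 0.5°, 328.2°, 6.6°, 24.7°.
Largest gap = 328.2° ⇒ minimal covering band is its complement: 360° − 328.2° = 31.8°.
Band runs from +161.3° eastward to -166.9°, crossing the antimeridian.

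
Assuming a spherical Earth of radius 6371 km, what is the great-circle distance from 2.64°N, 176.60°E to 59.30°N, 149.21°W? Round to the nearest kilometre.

6952 km

Δλ = -149.21 − 176.60 = -325.81°; wrapped into (−180°, 180°]: 34.19°.
Δφ = 59.30 − 2.64 = 56.66°.
a = sin²(Δφ/2) + cos φ₁ · cos φ₂ · sin²(Δλ/2) = 0.269266.
c = 2·atan2(√a, √(1−a)) = 1.09115 rad → d = 6371·c ≈ 6951.70 km.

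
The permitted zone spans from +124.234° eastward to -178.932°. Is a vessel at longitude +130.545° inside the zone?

Yes

Band width going east from +124.234° to -178.932°: ((-178.932 − 124.234) mod 360) = 56.834°.
Offset of +130.545° east of the west edge: ((130.545 − 124.234) mod 360) = 6.311°.
6.311° ≤ 56.834° ⇒ inside.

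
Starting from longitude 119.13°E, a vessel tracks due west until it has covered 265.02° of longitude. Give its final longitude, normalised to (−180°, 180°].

Start at +119.13°; shift −265.02° → -145.89°.
-145.89° already lies in (−180°, 180°].

145.89°W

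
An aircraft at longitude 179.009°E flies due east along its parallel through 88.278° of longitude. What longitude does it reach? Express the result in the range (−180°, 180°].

92.713°W

Start at +179.009°; shift +88.278° → +267.287°.
+267.287° lies outside (−180°, 180°]; subtract 360° → -92.713°.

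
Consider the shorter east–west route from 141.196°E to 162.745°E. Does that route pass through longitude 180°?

No

Signed shortest Δλ = ((162.745 − 141.196 + 180) mod 360) − 180 = 21.549°.
Going east by 21.549° from +141.196° reaches +162.745° without touching 180°.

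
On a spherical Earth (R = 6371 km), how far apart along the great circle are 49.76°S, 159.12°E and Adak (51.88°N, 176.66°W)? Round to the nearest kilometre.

Δλ = -176.66 − 159.12 = -335.78°; wrapped into (−180°, 180°]: 24.22°.
Δφ = 51.88 − -49.76 = 101.64°.
a = sin²(Δφ/2) + cos φ₁ · cos φ₂ · sin²(Δλ/2) = 0.618432.
c = 2·atan2(√a, √(1−a)) = 1.80993 rad → d = 6371·c ≈ 11531.08 km.

11531 km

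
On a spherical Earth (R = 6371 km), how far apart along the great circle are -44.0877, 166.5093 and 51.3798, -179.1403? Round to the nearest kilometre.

10705 km

Δλ = -179.1403 − 166.5093 = -345.6496°; wrapped into (−180°, 180°]: 14.3504°.
Δφ = 51.3798 − -44.0877 = 95.4675°.
a = sin²(Δφ/2) + cos φ₁ · cos φ₂ · sin²(Δλ/2) = 0.554635.
c = 2·atan2(√a, √(1−a)) = 1.68028 rad → d = 6371·c ≈ 10705.09 km.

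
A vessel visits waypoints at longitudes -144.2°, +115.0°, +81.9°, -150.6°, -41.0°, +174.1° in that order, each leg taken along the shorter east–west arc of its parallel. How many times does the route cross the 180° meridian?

3

Leg 1: -144.2° → +115.0°, shortest Δλ = -100.8° (west) — crosses 180°.
Leg 2: +115.0° → +81.9°, shortest Δλ = -33.1° (west) — does not cross 180°.
Leg 3: +81.9° → -150.6°, shortest Δλ = 127.5° (east) — crosses 180°.
Leg 4: -150.6° → -41.0°, shortest Δλ = 109.6° (east) — does not cross 180°.
Leg 5: -41.0° → +174.1°, shortest Δλ = -144.9° (west) — crosses 180°.
Total crossings: 3.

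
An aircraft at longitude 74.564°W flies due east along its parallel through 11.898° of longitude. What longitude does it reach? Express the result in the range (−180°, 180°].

62.666°W

Start at -74.564°; shift +11.898° → -62.666°.
-62.666° already lies in (−180°, 180°].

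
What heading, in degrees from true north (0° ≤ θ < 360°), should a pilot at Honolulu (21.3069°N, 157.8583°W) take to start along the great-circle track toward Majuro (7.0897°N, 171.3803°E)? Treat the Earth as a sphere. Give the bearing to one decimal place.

Δλ = 171.3803 − -157.8583 = 329.2386°; wrapped into (−180°, 180°]: -30.7614°.
θ = atan2( sin Δλ · cos φ₂ , cos φ₁ · sin φ₂ − sin φ₁ · cos φ₂ · cos Δλ )
  = atan2(-0.50755, -0.19487) = -111.003° → normalised to [0°, 360°): 248.997°.

249.0°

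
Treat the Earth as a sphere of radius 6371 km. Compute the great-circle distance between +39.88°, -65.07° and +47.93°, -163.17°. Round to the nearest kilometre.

Δλ = -163.17 − -65.07 = -98.10°.
Δφ = 47.93 − 39.88 = 8.05°.
a = sin²(Δφ/2) + cos φ₁ · cos φ₂ · sin²(Δλ/2) = 0.298241.
c = 2·atan2(√a, √(1−a)) = 1.15544 rad → d = 6371·c ≈ 7361.30 km.

7361 km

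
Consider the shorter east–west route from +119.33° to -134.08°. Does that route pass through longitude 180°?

Yes

Naïve |-134.08 − 119.33| = 253.41° > 180°, so the shorter arc goes the other way round — across 180°.
Signed shortest Δλ = ((-134.08 − 119.33 + 180) mod 360) − 180 = 106.59°.
Going east by 106.59° from +119.33° passes through 180° before reaching -134.08°.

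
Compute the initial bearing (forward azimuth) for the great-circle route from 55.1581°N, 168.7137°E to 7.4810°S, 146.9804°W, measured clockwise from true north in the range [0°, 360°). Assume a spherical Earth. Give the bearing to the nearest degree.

Δλ = -146.9804 − 168.7137 = -315.6941°; wrapped into (−180°, 180°]: 44.3059°.
θ = atan2( sin Δλ · cos φ₂ , cos φ₁ · sin φ₂ − sin φ₁ · cos φ₂ · cos Δλ )
  = atan2(0.69254, -0.65672) = 133.479° → normalised to [0°, 360°): 133.479°.

133°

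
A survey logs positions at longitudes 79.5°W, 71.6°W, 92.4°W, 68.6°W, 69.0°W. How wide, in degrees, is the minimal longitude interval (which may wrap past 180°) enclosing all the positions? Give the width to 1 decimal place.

Sort the longitudes: -92.4°, -79.5°, -71.6°, -69.0°, -68.6°.
Eastward gaps between consecutive values (wrapping around): 12.9°, 7.9°, 2.6°, 0.4°, 336.2°.
Largest gap = 336.2° ⇒ minimal covering band is its complement: 360° − 336.2° = 23.8°.
Band runs from -92.4° eastward to -68.6°.

23.8°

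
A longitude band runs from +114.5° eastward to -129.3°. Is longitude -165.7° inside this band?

Band width going east from +114.5° to -129.3°: ((-129.3 − 114.5) mod 360) = 116.2°.
Offset of -165.7° east of the west edge: ((-165.7 − 114.5) mod 360) = 79.8°.
79.8° ≤ 116.2° ⇒ inside.

Yes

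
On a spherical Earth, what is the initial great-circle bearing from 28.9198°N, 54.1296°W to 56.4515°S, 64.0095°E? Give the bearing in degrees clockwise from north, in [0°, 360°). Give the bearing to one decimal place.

Δλ = 64.0095 − -54.1296 = 118.1391°.
θ = atan2( sin Δλ · cos φ₂ , cos φ₁ · sin φ₂ − sin φ₁ · cos φ₂ · cos Δλ )
  = atan2(0.48732, -0.60345) = 141.077° → normalised to [0°, 360°): 141.077°.

141.1°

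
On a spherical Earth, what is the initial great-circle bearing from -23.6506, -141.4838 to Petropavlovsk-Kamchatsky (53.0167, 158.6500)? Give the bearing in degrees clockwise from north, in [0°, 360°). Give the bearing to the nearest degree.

329°

Δλ = 158.6500 − -141.4838 = 300.1338°; wrapped into (−180°, 180°]: -59.8662°.
θ = atan2( sin Δλ · cos φ₂ , cos φ₁ · sin φ₂ − sin φ₁ · cos φ₂ · cos Δλ )
  = atan2(-0.52028, 0.85287) = -31.385° → normalised to [0°, 360°): 328.615°.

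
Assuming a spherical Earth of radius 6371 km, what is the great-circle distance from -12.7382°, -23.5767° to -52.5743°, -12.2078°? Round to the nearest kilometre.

4544 km

Δλ = -12.2078 − -23.5767 = 11.3689°.
Δφ = -52.5743 − -12.7382 = -39.8361°.
a = sin²(Δφ/2) + cos φ₁ · cos φ₂ · sin²(Δλ/2) = 0.121876.
c = 2·atan2(√a, √(1−a)) = 0.71324 rad → d = 6371·c ≈ 4544.02 km.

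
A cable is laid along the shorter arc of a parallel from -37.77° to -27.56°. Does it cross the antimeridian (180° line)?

No

Signed shortest Δλ = ((-27.56 − -37.77 + 180) mod 360) − 180 = 10.21°.
Going east by 10.21° from -37.77° reaches -27.56° without touching 180°.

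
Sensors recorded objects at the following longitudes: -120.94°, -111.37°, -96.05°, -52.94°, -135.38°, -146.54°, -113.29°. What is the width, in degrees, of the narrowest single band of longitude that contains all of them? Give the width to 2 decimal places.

Sort the longitudes: -146.54°, -135.38°, -120.94°, -113.29°, -111.37°, -96.05°, -52.94°.
Eastward gaps between consecutive values (wrapping around): 11.16°, 14.44°, 7.65°, 1.92°, 15.32°, 43.11°, 266.40°.
Largest gap = 266.40° ⇒ minimal covering band is its complement: 360° − 266.40° = 93.60°.
Band runs from -146.54° eastward to -52.94°.

93.60°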